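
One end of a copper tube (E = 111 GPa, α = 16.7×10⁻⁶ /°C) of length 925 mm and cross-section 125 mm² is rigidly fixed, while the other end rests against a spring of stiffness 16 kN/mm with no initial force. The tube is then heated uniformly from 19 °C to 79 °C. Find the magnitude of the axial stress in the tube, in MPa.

σ ≈ 57.4 MPa (compressive)

Free thermal expansion: δ_free = αΔT L = 16.7×10⁻⁶ × 60 × 925 = 0.9268 mm.
Let P be the compressive force at the spring. The tube shortens elastically by PL/(AE) and the spring compresses by P/k; together these equal δ_free.
So P = δ_free / [L/(AE) + 1/k] = 0.9268 / [ 925/(125×111×10³) + 1/(16×10³) ].
P = 0.9268 / 0.0001292 = 7176 N.
σ = P/A = 7176/125 = 57.4 MPa.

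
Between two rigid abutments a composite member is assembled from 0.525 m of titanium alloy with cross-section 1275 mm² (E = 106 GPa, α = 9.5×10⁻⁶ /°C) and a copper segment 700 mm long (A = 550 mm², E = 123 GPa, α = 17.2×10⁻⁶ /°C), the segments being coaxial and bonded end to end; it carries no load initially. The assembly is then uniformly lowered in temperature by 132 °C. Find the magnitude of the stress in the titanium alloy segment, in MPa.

σ ≈ 124 MPa (tensile)

Free thermal contraction of the whole bar: Σ αᵢΔT Lᵢ = 9.5×10⁻⁶×132×525 + 17.2×10⁻⁶×132×700 = 2.248 mm.
The rigid supports impose zero overall length change; the single axial force P common to all segments must satisfy P Σ Lᵢ/(AᵢEᵢ) = δ_free.
Σ Lᵢ/(AᵢEᵢ) = 525/(1275×106×10³) + 700/(550×123×10³) = 1.423×10⁻⁵ mm/N.
P = 2.248 / 1.423×10⁻⁵ = 157900 N = 157.9 kN, tensile.
σ_{titanium alloy} = P / A = 157900 / 1275 = 123.9 MPa.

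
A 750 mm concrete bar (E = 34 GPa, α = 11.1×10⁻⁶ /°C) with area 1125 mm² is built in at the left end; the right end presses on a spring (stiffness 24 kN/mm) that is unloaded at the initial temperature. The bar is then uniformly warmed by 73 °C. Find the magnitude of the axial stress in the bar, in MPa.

If the spring were absent the bar would lengthen by αΔT L = 11.1×10⁻⁶ × 73 × 750 = 0.6077 mm.
With a force P in the spring, the elastic change of the bar is PL/(AE) and that of the spring is P/k; compatibility requires their sum to equal δ_free.
P [ L/(AE) + 1/k ] = δ_free → P [ 750/(1125×34×10³) + 1/(24×10³) ] = 0.6077.
P = 0.6077 / 6.127×10⁻⁵ = 9918 N.
σ = P/A = 9918/1125 = 8.816 MPa.

σ ≈ 8.82 MPa (compressive)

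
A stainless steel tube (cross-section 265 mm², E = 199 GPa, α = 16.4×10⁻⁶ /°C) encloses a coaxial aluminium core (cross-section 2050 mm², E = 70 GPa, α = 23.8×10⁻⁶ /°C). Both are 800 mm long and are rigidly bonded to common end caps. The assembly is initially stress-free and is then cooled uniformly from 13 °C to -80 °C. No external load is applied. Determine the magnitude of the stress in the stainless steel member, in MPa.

Both members must finish at the same length. With the larger α, the aluminium tends to over-contract; the plates restrain it, putting the aluminium in tension and the stainless steel in compression. With no external load the two internal forces are equal and opposite, magnitude P.
Compatibility of the two members (thermal + elastic change equal): (α₁ − α₂)ΔT = P·[1/(A₁E₁) + 1/(A₂E₂)].
|α₁ − α₂|·ΔT = 7.4×10⁻⁶ × 93 = 0.0006882.
1/(A₁E₁) + 1/(A₂E₂) = 1/(265×199×10³) + 1/(2050×70×10³) = 2.593×10⁻⁸ N⁻¹.
So P = 0.0006882 / 2.593×10⁻⁸ = 26.54 kN.
σ_{stainless steel} = P/A₁ = 26540/265 = 100.1 MPa, compressive.

σ ≈ 100 MPa (compressive)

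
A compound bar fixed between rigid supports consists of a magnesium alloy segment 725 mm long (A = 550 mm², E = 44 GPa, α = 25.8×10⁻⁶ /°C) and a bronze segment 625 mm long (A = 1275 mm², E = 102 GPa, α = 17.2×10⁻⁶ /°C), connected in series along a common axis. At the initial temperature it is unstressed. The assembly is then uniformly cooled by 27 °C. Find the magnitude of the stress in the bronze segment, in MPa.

σ ≈ 17.9 MPa (tensile)

With the walls removed the bar would change length by δ_free = Σ αᵢΔT Lᵢ = 25.8×10⁻⁶×27×725 + 17.2×10⁻⁶×27×625 = 0.7953 mm.
Since the ends are fixed, an axial force P builds up, equal in every segment, with P · Σ Lᵢ/(AᵢEᵢ) = δ_free.
The series flexibility is Σ Lᵢ/(AᵢEᵢ) = 725/(550×44×10³) + 625/(1275×102×10³) = 3.476×10⁻⁵ mm/N.
So P = 0.7953 / 3.476×10⁻⁵ = 22.88 kN, tensile.
σ_{bronze} = P / A = 22880 / 1275 = 17.94 MPa.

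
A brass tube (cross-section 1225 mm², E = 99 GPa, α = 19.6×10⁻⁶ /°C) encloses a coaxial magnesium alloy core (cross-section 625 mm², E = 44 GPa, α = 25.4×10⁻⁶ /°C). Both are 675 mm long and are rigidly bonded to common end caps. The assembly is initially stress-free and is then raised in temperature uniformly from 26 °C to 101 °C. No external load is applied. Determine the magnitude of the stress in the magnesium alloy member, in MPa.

Both members must finish at the same length. With the larger α, the magnesium alloy tends to over-expand; the plates restrain it, putting the magnesium alloy in compression and the brass in tension. With no external load the two internal forces are equal and opposite, magnitude P.
Equating the net (thermal + elastic) strains gives |α₁ − α₂|·ΔT = P·[1/(A₁E₁) + 1/(A₂E₂)].
|α₁ − α₂|·ΔT = 5.8×10⁻⁶ × 75 = 0.000435.
1/(A₁E₁) + 1/(A₂E₂) = 1/(1225×99×10³) + 1/(625×44×10³) = 4.461×10⁻⁸ N⁻¹.
So P = 0.000435 / 4.461×10⁻⁸ = 9.751 kN.
σ_{magnesium alloy} = P/A₂ = 9751/625 = 15.6 MPa, compressive.

σ ≈ 15.6 MPa (compressive)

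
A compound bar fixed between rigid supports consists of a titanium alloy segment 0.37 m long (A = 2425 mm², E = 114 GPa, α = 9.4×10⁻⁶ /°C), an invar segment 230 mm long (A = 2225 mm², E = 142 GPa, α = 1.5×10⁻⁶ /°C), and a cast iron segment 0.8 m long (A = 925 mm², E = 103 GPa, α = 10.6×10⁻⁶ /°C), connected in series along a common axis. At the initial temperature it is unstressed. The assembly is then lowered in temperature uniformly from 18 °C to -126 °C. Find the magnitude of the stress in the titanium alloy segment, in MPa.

σ ≈ 69.8 MPa (tensile)

If the supports were absent, the total length change would be Σ αᵢΔT Lᵢ = 9.4×10⁻⁶×144×370 + 1.5×10⁻⁶×144×230 + 10.6×10⁻⁶×144×800 = 1.772 mm.
The rigid supports impose zero overall length change; the single axial force P common to all segments must satisfy P Σ Lᵢ/(AᵢEᵢ) = δ_free.
Σ Lᵢ/(AᵢEᵢ) = 370/(2425×114×10³) + 230/(2225×142×10³) + 800/(925×103×10³) = 1.046×10⁻⁵ mm/N.
P = 1.772 / 1.046×10⁻⁵ = 169300 N = 169.3 kN, tensile.
σ_{titanium alloy} = P / A = 169300 / 2425 = 69.82 MPa.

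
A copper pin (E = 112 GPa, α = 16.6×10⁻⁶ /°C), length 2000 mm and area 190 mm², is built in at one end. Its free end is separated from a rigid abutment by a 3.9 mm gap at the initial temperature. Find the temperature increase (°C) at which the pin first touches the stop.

The gap closes when αΔT L = 3.9 mm, since the pin is still unstressed at that instant.
ΔT = 3.9 / (16.6×10⁻⁶ × 2000) = 117.5 °C.

ΔT ≈ 117 °C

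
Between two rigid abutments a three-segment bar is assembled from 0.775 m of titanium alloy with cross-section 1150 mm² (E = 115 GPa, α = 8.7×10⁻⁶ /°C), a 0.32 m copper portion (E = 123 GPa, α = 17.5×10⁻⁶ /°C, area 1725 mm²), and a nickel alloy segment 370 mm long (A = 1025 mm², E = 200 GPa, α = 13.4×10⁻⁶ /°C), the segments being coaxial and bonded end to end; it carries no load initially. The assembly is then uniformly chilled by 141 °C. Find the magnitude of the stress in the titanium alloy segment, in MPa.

σ ≈ 231 MPa (tensile)

Free thermal contraction of the whole bar: Σ αᵢΔT Lᵢ = 8.7×10⁻⁶×141×775 + 17.5×10⁻⁶×141×320 + 13.4×10⁻⁶×141×370 = 2.439 mm.
The rigid supports impose zero overall length change; the single axial force P common to all segments must satisfy P Σ Lᵢ/(AᵢEᵢ) = δ_free.
The series flexibility is Σ Lᵢ/(AᵢEᵢ) = 775/(1150×115×10³) + 320/(1725×123×10³) + 370/(1025×200×10³) = 9.173×10⁻⁶ mm/N.
Hence P = δ_free / Σ(L/AE) = 2.439/9.173×10⁻⁶ = 265.9 kN (tensile).
σ_{titanium alloy} = P / A = 265900 / 1150 = 231.2 MPa.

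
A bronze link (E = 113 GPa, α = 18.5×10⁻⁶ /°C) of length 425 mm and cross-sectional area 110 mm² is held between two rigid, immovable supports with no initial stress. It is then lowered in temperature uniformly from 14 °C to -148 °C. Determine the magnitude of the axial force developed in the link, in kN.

P ≈ 37.3 kN (tensile)

Full restraint means ε = 0, so the stress is σ = EαΔT = 113×10³ × 18.5×10⁻⁶ × 162 = 338.7 MPa.
P = AEαΔT = 110 × 113×10³ × 18.5×10⁻⁶ × 162 = 37.25 kN (tensile).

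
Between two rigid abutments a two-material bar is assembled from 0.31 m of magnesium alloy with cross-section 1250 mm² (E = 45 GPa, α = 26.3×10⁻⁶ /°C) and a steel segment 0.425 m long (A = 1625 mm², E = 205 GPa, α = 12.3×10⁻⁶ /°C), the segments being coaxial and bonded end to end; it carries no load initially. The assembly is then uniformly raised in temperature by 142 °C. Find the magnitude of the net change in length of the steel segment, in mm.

|ΔL| ≈ 0.385 mm

Free thermal expansion of the whole bar: Σ αᵢΔT Lᵢ = 26.3×10⁻⁶×142×310 + 12.3×10⁻⁶×142×425 = 1.9 mm.
The rigid supports impose zero overall length change; the single axial force P common to all segments must satisfy P Σ Lᵢ/(AᵢEᵢ) = δ_free.
Σ Lᵢ/(AᵢEᵢ) = 310/(1250×45×10³) + 425/(1625×205×10³) = 6.787×10⁻⁶ mm/N.
Hence P = δ_free / Σ(L/AE) = 1.9/6.787×10⁻⁶ = 280 kN (compressive).
For the steel segment, free thermal change = 12.3×10⁻⁶×142×425 = 0.7423 mm and elastic change from P = 280000×425/(1625×205×10³) = 0.3572 mm; these oppose, so the net change is 0.385 mm (segment lengthens).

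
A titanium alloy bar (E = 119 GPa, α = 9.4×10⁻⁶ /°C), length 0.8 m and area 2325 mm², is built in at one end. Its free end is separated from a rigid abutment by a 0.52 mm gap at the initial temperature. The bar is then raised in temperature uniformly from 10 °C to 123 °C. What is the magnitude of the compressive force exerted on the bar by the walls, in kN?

P ≈ 114 kN

Unrestrained expansion: δ_free = αΔT L = 9.4×10⁻⁶ × 113 × 800 = 0.8498 mm.
After closing the 0.52 mm clearance, 0.8498 − 0.52 = 0.3298 mm of expansion remains to be suppressed by the wall.
That suppressed elongation corresponds to σ = E·Δ/L = 119×10³ × 0.3298/800 = 49.05 MPa.
P = σA = 49.05 × 2325 = 114 kN.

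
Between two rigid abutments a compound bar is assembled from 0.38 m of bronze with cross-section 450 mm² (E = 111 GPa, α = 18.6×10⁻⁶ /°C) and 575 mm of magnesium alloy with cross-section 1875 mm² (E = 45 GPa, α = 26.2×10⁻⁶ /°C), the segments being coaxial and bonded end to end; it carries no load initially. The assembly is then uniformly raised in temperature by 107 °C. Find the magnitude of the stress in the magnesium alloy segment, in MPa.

σ ≈ 87.6 MPa (compressive)

If the supports were absent, the total length change would be Σ αᵢΔT Lᵢ = 18.6×10⁻⁶×107×380 + 26.2×10⁻⁶×107×575 = 2.368 mm.
The walls prevent any net length change, so an axial force P (same in every segment) develops. Compatibility: P · Σ Lᵢ/(AᵢEᵢ) = δ_free.
The series flexibility is Σ Lᵢ/(AᵢEᵢ) = 380/(450×111×10³) + 575/(1875×45×10³) = 1.442×10⁻⁵ mm/N.
Hence P = δ_free / Σ(L/AE) = 2.368/1.442×10⁻⁵ = 164.2 kN (compressive).
σ_{magnesium alloy} = P / A = 164200 / 1875 = 87.58 MPa.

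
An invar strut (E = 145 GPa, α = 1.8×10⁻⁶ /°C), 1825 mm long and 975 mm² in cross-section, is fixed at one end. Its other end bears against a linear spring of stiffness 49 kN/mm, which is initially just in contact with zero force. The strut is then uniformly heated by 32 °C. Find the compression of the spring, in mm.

If the spring were absent the strut would lengthen by αΔT L = 1.8×10⁻⁶ × 32 × 1825 = 0.1051 mm.
Let P be the compressive force at the spring. The strut shortens elastically by PL/(AE) and the spring compresses by P/k; together these equal δ_free.
P [ L/(AE) + 1/k ] = δ_free → P [ 1825/(975×145×10³) + 1/(49×10³) ] = 0.1051.
P = 0.1051 / 3.332×10⁻⁵ = 3155 N.
Spring compression = P/k = 3155/(49×10³) = 0.06439 mm.

δ ≈ 0.0644 mm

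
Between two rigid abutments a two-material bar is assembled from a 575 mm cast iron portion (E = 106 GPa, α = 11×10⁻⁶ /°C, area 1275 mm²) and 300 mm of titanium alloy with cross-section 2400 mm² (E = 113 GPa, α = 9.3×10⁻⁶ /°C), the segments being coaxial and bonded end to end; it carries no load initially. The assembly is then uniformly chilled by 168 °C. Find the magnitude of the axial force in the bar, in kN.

Free thermal contraction of the whole bar: Σ αᵢΔT Lᵢ = 11×10⁻⁶×168×575 + 9.3×10⁻⁶×168×300 = 1.531 mm.
Since the ends are fixed, an axial force P builds up, equal in every segment, with P · Σ Lᵢ/(AᵢEᵢ) = δ_free.
Σ Lᵢ/(AᵢEᵢ) = 575/(1275×106×10³) + 300/(2400×113×10³) = 5.361×10⁻⁶ mm/N.
Hence P = δ_free / Σ(L/AE) = 1.531/5.361×10⁻⁶ = 285.7 kN (tensile).

P ≈ 286 kN (tensile)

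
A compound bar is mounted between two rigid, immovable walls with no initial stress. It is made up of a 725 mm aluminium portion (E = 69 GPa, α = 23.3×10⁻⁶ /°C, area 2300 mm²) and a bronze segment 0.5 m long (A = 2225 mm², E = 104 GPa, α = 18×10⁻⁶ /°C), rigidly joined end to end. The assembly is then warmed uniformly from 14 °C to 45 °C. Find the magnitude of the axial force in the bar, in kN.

P ≈ 119 kN (compressive)

If the supports were absent, the total length change would be Σ αᵢΔT Lᵢ = 23.3×10⁻⁶×31×725 + 18×10⁻⁶×31×500 = 0.8027 mm.
The walls prevent any net length change, so an axial force P (same in every segment) develops. Compatibility: P · Σ Lᵢ/(AᵢEᵢ) = δ_free.
Σ Lᵢ/(AᵢEᵢ) = 725/(2300×69×10³) + 500/(2225×104×10³) = 6.729×10⁻⁶ mm/N.
So P = 0.8027 / 6.729×10⁻⁶ = 119.3 kN, compressive.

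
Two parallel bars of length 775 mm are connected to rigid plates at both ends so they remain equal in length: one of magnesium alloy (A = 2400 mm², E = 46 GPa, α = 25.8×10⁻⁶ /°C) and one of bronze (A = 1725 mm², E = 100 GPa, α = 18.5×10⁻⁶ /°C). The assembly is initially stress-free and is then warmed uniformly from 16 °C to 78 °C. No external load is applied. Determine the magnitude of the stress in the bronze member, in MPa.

σ ≈ 17.7 MPa (tensile)

Both members must finish at the same length. With the larger α, the magnesium alloy tends to over-expand; the plates restrain it, putting the magnesium alloy in compression and the bronze in tension. With no external load the two internal forces are equal and opposite, magnitude P.
Equating the net (thermal + elastic) strains gives |α₁ − α₂|·ΔT = P·[1/(A₁E₁) + 1/(A₂E₂)].
|α₁ − α₂|·ΔT = 7.3×10⁻⁶ × 62 = 0.0004526.
1/(A₁E₁) + 1/(A₂E₂) = 1/(2400×46×10³) + 1/(1725×100×10³) = 1.486×10⁻⁸ N⁻¹.
So P = 0.0004526 / 1.486×10⁻⁸ = 30.47 kN.
σ_{bronze} = P/A₂ = 30470/1725 = 17.66 MPa, tensile.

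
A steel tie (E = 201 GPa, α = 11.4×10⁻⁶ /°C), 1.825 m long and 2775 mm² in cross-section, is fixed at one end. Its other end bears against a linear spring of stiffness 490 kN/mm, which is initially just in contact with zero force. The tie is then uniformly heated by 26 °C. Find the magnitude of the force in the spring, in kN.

The unrestrained thermal change is αΔT L = 11.4×10⁻⁶ × 26 × 1825 = 0.5409 mm.
With a force P in the spring, the elastic change of the tie is PL/(AE) and that of the spring is P/k; compatibility requires their sum to equal δ_free.
P [ L/(AE) + 1/k ] = δ_free → P [ 1825/(2775×201×10³) + 1/(490×10³) ] = 0.5409.
P = 0.5409 / 5.313×10⁻⁶ = 101800 N.

P ≈ 102 kN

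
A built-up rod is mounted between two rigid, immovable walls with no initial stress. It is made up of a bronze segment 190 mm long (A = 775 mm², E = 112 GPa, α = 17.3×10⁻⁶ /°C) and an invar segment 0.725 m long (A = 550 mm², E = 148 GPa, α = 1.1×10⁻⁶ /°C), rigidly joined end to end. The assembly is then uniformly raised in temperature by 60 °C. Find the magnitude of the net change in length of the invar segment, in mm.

With the walls removed the bar would change length by δ_free = Σ αᵢΔT Lᵢ = 17.3×10⁻⁶×60×190 + 1.1×10⁻⁶×60×725 = 0.2451 mm.
The walls prevent any net length change, so an axial force P (same in every segment) develops. Compatibility: P · Σ Lᵢ/(AᵢEᵢ) = δ_free.
Σ Lᵢ/(AᵢEᵢ) = 190/(775×112×10³) + 725/(550×148×10³) = 1.11×10⁻⁵ mm/N.
So P = 0.2451 / 1.11×10⁻⁵ = 22.09 kN, compressive.
For the invar segment, free thermal change = 1.1×10⁻⁶×60×725 = 0.04785 mm and elastic change from P = 22090×725/(550×148×10³) = 0.1967 mm; these oppose, so the net change is 0.149 mm (segment shortens).

|ΔL| ≈ 0.149 mm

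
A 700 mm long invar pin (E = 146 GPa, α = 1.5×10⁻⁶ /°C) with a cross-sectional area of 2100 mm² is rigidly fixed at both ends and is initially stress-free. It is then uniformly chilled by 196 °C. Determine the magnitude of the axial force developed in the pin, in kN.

The ends cannot move, so σ = EαΔT = 146×10³ × 1.5×10⁻⁶ × 196 = 42.92 MPa.
Axial force P = σA = 42.92 × 2100 = 90140 N = 90.14 kN, tensile.

P ≈ 90.1 kN (tensile)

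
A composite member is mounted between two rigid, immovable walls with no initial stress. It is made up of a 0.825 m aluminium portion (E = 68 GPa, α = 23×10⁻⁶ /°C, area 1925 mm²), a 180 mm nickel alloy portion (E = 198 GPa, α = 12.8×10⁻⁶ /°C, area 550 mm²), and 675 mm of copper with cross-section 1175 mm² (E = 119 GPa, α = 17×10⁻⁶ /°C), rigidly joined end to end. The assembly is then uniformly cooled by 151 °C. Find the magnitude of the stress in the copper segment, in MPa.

σ ≈ 329 MPa (tensile)

With the walls removed the bar would change length by δ_free = Σ αᵢΔT Lᵢ = 23×10⁻⁶×151×825 + 12.8×10⁻⁶×151×180 + 17×10⁻⁶×151×675 = 4.946 mm.
Since the ends are fixed, an axial force P builds up, equal in every segment, with P · Σ Lᵢ/(AᵢEᵢ) = δ_free.
Σ Lᵢ/(AᵢEᵢ) = 825/(1925×68×10³) + 180/(550×198×10³) + 675/(1175×119×10³) = 1.278×10⁻⁵ mm/N.
So P = 4.946 / 1.278×10⁻⁵ = 386.9 kN, tensile.
σ_{copper} = P / A = 386900 / 1175 = 329.3 MPa.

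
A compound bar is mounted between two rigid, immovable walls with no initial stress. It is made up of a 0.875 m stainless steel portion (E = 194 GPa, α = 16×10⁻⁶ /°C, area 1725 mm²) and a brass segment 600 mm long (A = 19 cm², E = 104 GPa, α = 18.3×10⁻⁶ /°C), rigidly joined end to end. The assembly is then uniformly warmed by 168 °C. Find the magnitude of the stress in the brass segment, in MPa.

If the supports were absent, the total length change would be Σ αᵢΔT Lᵢ = 16×10⁻⁶×168×875 + 18.3×10⁻⁶×168×600 = 4.197 mm.
Since the ends are fixed, an axial force P builds up, equal in every segment, with P · Σ Lᵢ/(AᵢEᵢ) = δ_free.
Σ Lᵢ/(AᵢEᵢ) = 875/(1725×194×10³) + 600/(1900×104×10³) = 5.651×10⁻⁶ mm/N.
Hence P = δ_free / Σ(L/AE) = 4.197/5.651×10⁻⁶ = 742.6 kN (compressive).
σ_{brass} = P / A = 742600 / 1900 = 390.9 MPa.

σ ≈ 391 MPa (compressive)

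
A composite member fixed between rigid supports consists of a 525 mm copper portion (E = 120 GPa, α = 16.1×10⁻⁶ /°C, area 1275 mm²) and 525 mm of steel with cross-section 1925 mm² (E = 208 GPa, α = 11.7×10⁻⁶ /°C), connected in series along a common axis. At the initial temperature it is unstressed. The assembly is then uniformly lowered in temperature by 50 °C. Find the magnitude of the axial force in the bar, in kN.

P ≈ 154 kN (tensile)

If the supports were absent, the total length change would be Σ αᵢΔT Lᵢ = 16.1×10⁻⁶×50×525 + 11.7×10⁻⁶×50×525 = 0.7297 mm.
The rigid supports impose zero overall length change; the single axial force P common to all segments must satisfy P Σ Lᵢ/(AᵢEᵢ) = δ_free.
The series flexibility is Σ Lᵢ/(AᵢEᵢ) = 525/(1275×120×10³) + 525/(1925×208×10³) = 4.743×10⁻⁶ mm/N.
So P = 0.7297 / 4.743×10⁻⁶ = 153.9 kN, tensile.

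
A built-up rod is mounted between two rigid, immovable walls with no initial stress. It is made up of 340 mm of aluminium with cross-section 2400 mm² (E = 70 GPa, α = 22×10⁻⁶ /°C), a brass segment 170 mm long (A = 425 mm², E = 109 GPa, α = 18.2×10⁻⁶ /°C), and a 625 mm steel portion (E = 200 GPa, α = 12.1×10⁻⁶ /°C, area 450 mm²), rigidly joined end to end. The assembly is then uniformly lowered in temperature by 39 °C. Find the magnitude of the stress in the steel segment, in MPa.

If the supports were absent, the total length change would be Σ αᵢΔT Lᵢ = 22×10⁻⁶×39×340 + 18.2×10⁻⁶×39×170 + 12.1×10⁻⁶×39×625 = 0.7073 mm.
Since the ends are fixed, an axial force P builds up, equal in every segment, with P · Σ Lᵢ/(AᵢEᵢ) = δ_free.
The series flexibility is Σ Lᵢ/(AᵢEᵢ) = 340/(2400×70×10³) + 170/(425×109×10³) + 625/(450×200×10³) = 1.264×10⁻⁵ mm/N.
Hence P = δ_free / Σ(L/AE) = 0.7073/1.264×10⁻⁵ = 55.97 kN (tensile).
σ_{steel} = P / A = 55970 / 450 = 124.4 MPa.

σ ≈ 124 MPa (tensile)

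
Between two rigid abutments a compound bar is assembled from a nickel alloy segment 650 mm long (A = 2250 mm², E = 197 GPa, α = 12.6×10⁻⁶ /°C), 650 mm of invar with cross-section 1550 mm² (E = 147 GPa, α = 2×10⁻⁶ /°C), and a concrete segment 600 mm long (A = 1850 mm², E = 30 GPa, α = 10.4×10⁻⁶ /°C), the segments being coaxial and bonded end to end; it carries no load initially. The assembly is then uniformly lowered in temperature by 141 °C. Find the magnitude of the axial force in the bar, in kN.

If the supports were absent, the total length change would be Σ αᵢΔT Lᵢ = 12.6×10⁻⁶×141×650 + 2×10⁻⁶×141×650 + 10.4×10⁻⁶×141×600 = 2.218 mm.
The walls prevent any net length change, so an axial force P (same in every segment) develops. Compatibility: P · Σ Lᵢ/(AᵢEᵢ) = δ_free.
Σ Lᵢ/(AᵢEᵢ) = 650/(2250×197×10³) + 650/(1550×147×10³) + 600/(1850×30×10³) = 1.513×10⁻⁵ mm/N.
So P = 2.218 / 1.513×10⁻⁵ = 146.6 kN, tensile.

P ≈ 147 kN (tensile)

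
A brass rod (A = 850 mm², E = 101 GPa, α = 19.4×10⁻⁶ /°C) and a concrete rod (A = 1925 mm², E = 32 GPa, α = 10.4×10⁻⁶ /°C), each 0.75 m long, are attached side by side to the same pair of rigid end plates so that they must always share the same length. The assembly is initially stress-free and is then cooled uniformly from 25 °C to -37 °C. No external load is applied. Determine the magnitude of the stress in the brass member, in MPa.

σ ≈ 23.5 MPa (tensile)

Equilibrium of a rigid end plate with no external load gives equal and opposite internal forces ±P in the two members. Since α_{brass} > α_{concrete}, cooling drives the brass into tension and the concrete into compression.
Compatibility of the two members (thermal + elastic change equal): (α₁ − α₂)ΔT = P·[1/(A₁E₁) + 1/(A₂E₂)].
|α₁ − α₂|·ΔT = 9×10⁻⁶ × 62 = 0.000558.
1/(A₁E₁) + 1/(A₂E₂) = 1/(850×101×10³) + 1/(1925×32×10³) = 2.788×10⁻⁸ N⁻¹.
So P = 0.000558 / 2.788×10⁻⁸ = 20.01 kN.
σ_{brass} = P/A₁ = 20010/850 = 23.54 MPa, tensile.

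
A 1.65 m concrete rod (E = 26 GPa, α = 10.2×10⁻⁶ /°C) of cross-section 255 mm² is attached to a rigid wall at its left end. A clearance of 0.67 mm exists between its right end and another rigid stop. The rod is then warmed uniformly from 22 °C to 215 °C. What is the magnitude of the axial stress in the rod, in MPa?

σ ≈ 40.6 MPa (compressive)

Free thermal elongation = αΔT L = 10.2×10⁻⁶ × 193 × 1650 = 3.248 mm.
After closing the 0.67 mm clearance, 3.248 − 0.67 = 2.578 mm of expansion remains to be suppressed by the wall.
So σ = E(δ_free − g)/L = 26×10³ × 2.578/1650 = 40.63 MPa.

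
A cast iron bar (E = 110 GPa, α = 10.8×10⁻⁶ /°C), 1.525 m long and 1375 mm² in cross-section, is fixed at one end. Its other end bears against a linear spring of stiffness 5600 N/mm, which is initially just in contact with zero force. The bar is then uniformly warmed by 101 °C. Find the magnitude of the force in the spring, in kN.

P ≈ 8.82 kN

Free thermal expansion: δ_free = αΔT L = 10.8×10⁻⁶ × 101 × 1525 = 1.663 mm.
Let P be the compressive force at the spring. The bar shortens elastically by PL/(AE) and the spring compresses by P/k; together these equal δ_free.
P [ L/(AE) + 1/k ] = δ_free → P [ 1525/(1375×110×10³) + 1/(5600) ] = 1.663.
P = 1.663 / 0.0001887 = 8818 N.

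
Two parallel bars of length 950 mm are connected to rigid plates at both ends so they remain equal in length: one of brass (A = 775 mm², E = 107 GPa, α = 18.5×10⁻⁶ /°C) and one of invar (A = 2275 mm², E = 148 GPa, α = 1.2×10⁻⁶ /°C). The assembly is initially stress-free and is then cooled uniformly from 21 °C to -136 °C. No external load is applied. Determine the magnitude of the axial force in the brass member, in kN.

Both members must finish at the same length. With the larger α, the brass tends to over-contract; the plates restrain it, putting the brass in tension and the invar in compression. With no external load the two internal forces are equal and opposite, magnitude P.
Setting the final lengths equal and cancelling L: (α₁ − α₂)ΔT = P/(A₁E₁) + P/(A₂E₂).
|α₁ − α₂|·ΔT = 17.3×10⁻⁶ × 157 = 0.002716.
1/(A₁E₁) + 1/(A₂E₂) = 1/(775×107×10³) + 1/(2275×148×10³) = 1.503×10⁻⁸ N⁻¹.
P = 0.002716 / 1.503×10⁻⁸ = 180700 N = 180.7 kN.

P ≈ 181 kN (tensile in the brass)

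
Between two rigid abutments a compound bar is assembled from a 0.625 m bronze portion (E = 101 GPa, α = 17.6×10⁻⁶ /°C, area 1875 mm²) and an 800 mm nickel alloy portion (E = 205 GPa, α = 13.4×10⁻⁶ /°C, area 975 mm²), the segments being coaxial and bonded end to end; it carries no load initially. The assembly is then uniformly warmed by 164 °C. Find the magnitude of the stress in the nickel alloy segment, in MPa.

With the walls removed the bar would change length by δ_free = Σ αᵢΔT Lᵢ = 17.6×10⁻⁶×164×625 + 13.4×10⁻⁶×164×800 = 3.562 mm.
The walls prevent any net length change, so an axial force P (same in every segment) develops. Compatibility: P · Σ Lᵢ/(AᵢEᵢ) = δ_free.
The series flexibility is Σ Lᵢ/(AᵢEᵢ) = 625/(1875×101×10³) + 800/(975×205×10³) = 7.303×10⁻⁶ mm/N.
Hence P = δ_free / Σ(L/AE) = 3.562/7.303×10⁻⁶ = 487.8 kN (compressive).
σ_{nickel alloy} = P / A = 487800 / 975 = 500.3 MPa.

σ ≈ 500 MPa (compressive)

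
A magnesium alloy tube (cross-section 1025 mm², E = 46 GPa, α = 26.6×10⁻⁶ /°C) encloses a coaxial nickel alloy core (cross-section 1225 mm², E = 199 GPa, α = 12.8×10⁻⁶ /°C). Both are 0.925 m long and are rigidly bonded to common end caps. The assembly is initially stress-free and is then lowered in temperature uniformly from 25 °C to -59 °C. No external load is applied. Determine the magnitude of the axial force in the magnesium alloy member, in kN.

The magnesium alloy has the larger α, so on cooling it would change length more than the nickel alloy if both were free. The rigid plates force a common final length, so the magnesium alloy is put into tension and the nickel alloy into compression, with equal and opposite forces P (no external load).
Setting the final lengths equal and cancelling L: (α₁ − α₂)ΔT = P/(A₁E₁) + P/(A₂E₂).
|α₁ − α₂|·ΔT = 13.8×10⁻⁶ × 84 = 0.001159.
1/(A₁E₁) + 1/(A₂E₂) = 1/(1025×46×10³) + 1/(1225×199×10³) = 2.531×10⁻⁸ N⁻¹.
P = 0.001159 / 2.531×10⁻⁸ = 45800 N = 45.8 kN.

P ≈ 45.8 kN (tensile in the magnesium alloy)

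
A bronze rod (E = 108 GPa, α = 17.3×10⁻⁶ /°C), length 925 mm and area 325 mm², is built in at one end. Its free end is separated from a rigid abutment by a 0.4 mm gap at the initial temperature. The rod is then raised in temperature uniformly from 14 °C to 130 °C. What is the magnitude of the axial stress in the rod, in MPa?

Free thermal elongation = αΔT L = 17.3×10⁻⁶ × 116 × 925 = 1.856 mm.
After closing the 0.4 mm clearance, 1.856 − 0.4 = 1.456 mm of expansion remains to be suppressed by the wall.
Compatibility: PL/(AE) = 1.456 mm, so σ = P/A = E × (1.456/925) = 170 MPa.

σ ≈ 170 MPa (compressive)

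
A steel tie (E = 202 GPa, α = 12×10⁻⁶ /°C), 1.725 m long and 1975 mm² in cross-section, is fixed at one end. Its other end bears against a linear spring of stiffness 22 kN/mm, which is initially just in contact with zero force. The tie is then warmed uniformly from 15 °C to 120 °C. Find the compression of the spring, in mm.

δ ≈ 1.98 mm

If the spring were absent the tie would lengthen by αΔT L = 12×10⁻⁶ × 105 × 1725 = 2.174 mm.
Let P be the compressive force at the spring. The tie shortens elastically by PL/(AE) and the spring compresses by P/k; together these equal δ_free.
So P = δ_free / [L/(AE) + 1/k] = 2.174 / [ 1725/(1975×202×10³) + 1/(22×10³) ].
P = 2.174 / 4.978×10⁻⁵ = 43660 N.
Spring compression = P/k = 43660/(22×10³) = 1.985 mm.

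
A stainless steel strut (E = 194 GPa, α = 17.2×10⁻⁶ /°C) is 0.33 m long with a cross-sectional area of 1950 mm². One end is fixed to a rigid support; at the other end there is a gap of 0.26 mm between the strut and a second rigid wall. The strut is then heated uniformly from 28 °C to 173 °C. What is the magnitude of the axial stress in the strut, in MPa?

σ ≈ 331 MPa (compressive)

Free thermal elongation = αΔT L = 17.2×10⁻⁶ × 145 × 330 = 0.823 mm.
The gap closes (δ_free > 0.26 mm) and the wall then resists a further 0.823 − 0.26 = 0.563 mm of expansion.
So σ = E(δ_free − g)/L = 194×10³ × 0.563/330 = 331 MPa.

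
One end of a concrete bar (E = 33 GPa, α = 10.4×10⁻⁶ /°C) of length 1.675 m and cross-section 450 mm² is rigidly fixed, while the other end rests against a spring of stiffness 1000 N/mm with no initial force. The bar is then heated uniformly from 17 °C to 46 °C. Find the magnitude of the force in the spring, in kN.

If the spring were absent the bar would lengthen by αΔT L = 10.4×10⁻⁶ × 29 × 1675 = 0.5052 mm.
Let P be the compressive force at the spring. The bar shortens elastically by PL/(AE) and the spring compresses by P/k; together these equal δ_free.
P [ L/(AE) + 1/k ] = δ_free → P [ 1675/(450×33×10³) + 1/(1000) ] = 0.5052.
P = 0.5052 / 0.001113 = 454 N.

P ≈ 0.454 kN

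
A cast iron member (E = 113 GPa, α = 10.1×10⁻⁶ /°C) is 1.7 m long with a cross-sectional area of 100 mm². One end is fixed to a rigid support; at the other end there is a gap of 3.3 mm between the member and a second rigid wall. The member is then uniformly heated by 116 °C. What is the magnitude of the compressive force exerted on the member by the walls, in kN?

Unrestrained expansion: δ_free = αΔT L = 10.1×10⁻⁶ × 116 × 1700 = 1.992 mm.
Since δ_free = 1.99 mm is less than the 3.3 mm gap, the member never touches the wall. No axial force develops.

P ≈ 0 kN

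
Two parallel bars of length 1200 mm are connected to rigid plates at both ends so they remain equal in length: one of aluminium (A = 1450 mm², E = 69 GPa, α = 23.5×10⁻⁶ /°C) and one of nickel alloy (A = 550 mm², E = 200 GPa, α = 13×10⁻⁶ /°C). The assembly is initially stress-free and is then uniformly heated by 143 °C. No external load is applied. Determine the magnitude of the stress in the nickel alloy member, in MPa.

σ ≈ 143 MPa (tensile)

The aluminium has the larger α, so on heating it would change length more than the nickel alloy if both were free. The rigid plates force a common final length, so the aluminium is put into compression and the nickel alloy into tension, with equal and opposite forces P (no external load).
Equating the net (thermal + elastic) strains gives |α₁ − α₂|·ΔT = P·[1/(A₁E₁) + 1/(A₂E₂)].
|α₁ − α₂|·ΔT = 10.5×10⁻⁶ × 143 = 0.001502.
1/(A₁E₁) + 1/(A₂E₂) = 1/(1450×69×10³) + 1/(550×200×10³) = 1.909×10⁻⁸ N⁻¹.
So P = 0.001502 / 1.909×10⁻⁸ = 78.67 kN.
σ_{nickel alloy} = P/A₂ = 78670/550 = 143 MPa, tensile.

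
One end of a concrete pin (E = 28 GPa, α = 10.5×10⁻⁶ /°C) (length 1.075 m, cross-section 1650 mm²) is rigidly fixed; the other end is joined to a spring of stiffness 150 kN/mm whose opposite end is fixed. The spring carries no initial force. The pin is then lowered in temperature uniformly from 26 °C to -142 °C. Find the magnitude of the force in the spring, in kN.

P ≈ 63.3 kN

If the spring were absent the pin would shorten by αΔT L = 10.5×10⁻⁶ × 168 × 1075 = 1.896 mm.
Let P be the tensile force in the spring. The pin extends elastically by PL/(AE) and the spring stretches by P/k; together these equal δ_free.
P [ L/(AE) + 1/k ] = δ_free → P [ 1075/(1650×28×10³) + 1/(150×10³) ] = 1.896.
P = 1.896 / 2.994×10⁻⁵ = 63350 N.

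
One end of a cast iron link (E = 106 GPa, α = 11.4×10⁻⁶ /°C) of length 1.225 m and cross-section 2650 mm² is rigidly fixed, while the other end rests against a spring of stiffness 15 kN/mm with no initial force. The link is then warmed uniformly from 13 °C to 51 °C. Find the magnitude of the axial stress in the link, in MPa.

σ ≈ 2.82 MPa (compressive)

If the spring were absent the link would lengthen by αΔT L = 11.4×10⁻⁶ × 38 × 1225 = 0.5307 mm.
With a force P in the spring, the elastic change of the link is PL/(AE) and that of the spring is P/k; compatibility requires their sum to equal δ_free.
So P = δ_free / [L/(AE) + 1/k] = 0.5307 / [ 1225/(2650×106×10³) + 1/(15×10³) ].
P = 0.5307 / 7.103×10⁻⁵ = 7471 N.
σ = P/A = 7471/2650 = 2.819 MPa.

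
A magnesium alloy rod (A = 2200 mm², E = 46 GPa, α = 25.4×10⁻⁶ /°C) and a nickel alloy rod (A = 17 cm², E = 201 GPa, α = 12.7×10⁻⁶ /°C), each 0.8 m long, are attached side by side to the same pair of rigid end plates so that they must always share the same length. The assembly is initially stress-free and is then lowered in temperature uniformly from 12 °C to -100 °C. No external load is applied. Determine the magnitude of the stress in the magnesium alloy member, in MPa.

σ ≈ 50.5 MPa (tensile)

The magnesium alloy has the larger α, so on cooling it would change length more than the nickel alloy if both were free. The rigid plates force a common final length, so the magnesium alloy is put into tension and the nickel alloy into compression, with equal and opposite forces P (no external load).
Equating the net (thermal + elastic) strains gives |α₁ − α₂|·ΔT = P·[1/(A₁E₁) + 1/(A₂E₂)].
|α₁ − α₂|·ΔT = 12.7×10⁻⁶ × 112 = 0.001422.
1/(A₁E₁) + 1/(A₂E₂) = 1/(2200×46×10³) + 1/(1700×201×10³) = 1.281×10⁻⁸ N⁻¹.
So P = 0.001422 / 1.281×10⁻⁸ = 111.1 kN.
σ_{magnesium alloy} = P/A₁ = 111100/2200 = 50.48 MPa, tensile.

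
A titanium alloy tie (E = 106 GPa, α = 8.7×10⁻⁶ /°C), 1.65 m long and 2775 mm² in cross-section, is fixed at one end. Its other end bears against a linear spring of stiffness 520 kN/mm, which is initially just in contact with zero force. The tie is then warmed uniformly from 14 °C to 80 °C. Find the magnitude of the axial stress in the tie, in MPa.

σ ≈ 45.3 MPa (compressive)

The unrestrained thermal change is αΔT L = 8.7×10⁻⁶ × 66 × 1650 = 0.9474 mm.
With a force P in the spring, the elastic change of the tie is PL/(AE) and that of the spring is P/k; compatibility requires their sum to equal δ_free.
So P = δ_free / [L/(AE) + 1/k] = 0.9474 / [ 1650/(2775×106×10³) + 1/(520×10³) ].
P = 0.9474 / 7.532×10⁻⁶ = 125800 N.
σ = P/A = 125800/2775 = 45.33 MPa.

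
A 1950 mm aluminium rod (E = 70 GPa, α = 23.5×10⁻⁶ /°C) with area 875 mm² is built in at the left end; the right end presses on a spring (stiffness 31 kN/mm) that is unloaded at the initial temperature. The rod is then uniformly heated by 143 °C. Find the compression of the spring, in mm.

δ ≈ 3.3 mm

If the spring were absent the rod would lengthen by αΔT L = 23.5×10⁻⁶ × 143 × 1950 = 6.553 mm.
Let P be the compressive force at the spring. The rod shortens elastically by PL/(AE) and the spring compresses by P/k; together these equal δ_free.
So P = δ_free / [L/(AE) + 1/k] = 6.553 / [ 1950/(875×70×10³) + 1/(31×10³) ].
P = 6.553 / 6.409×10⁻⁵ = 102200 N.
Spring compression = P/k = 102200/(31×10³) = 3.298 mm.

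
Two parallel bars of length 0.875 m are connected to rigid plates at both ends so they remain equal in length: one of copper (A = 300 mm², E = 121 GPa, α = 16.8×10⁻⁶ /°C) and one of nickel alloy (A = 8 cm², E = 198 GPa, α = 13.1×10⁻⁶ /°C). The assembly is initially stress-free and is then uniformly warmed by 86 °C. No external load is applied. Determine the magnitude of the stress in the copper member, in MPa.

Equilibrium of a rigid end plate with no external load gives equal and opposite internal forces ±P in the two members. Since α_{copper} > α_{nickel alloy}, heating drives the copper into compression and the nickel alloy into tension.
Compatibility of the two members (thermal + elastic change equal): (α₁ − α₂)ΔT = P·[1/(A₁E₁) + 1/(A₂E₂)].
|α₁ − α₂|·ΔT = 3.7×10⁻⁶ × 86 = 0.0003182.
1/(A₁E₁) + 1/(A₂E₂) = 1/(300×121×10³) + 1/(800×198×10³) = 3.386×10⁻⁸ N⁻¹.
P = 0.0003182 / 3.386×10⁻⁸ = 9397 N = 9.397 kN.
σ_{copper} = P/A₁ = 9397/300 = 31.32 MPa, compressive.

σ ≈ 31.3 MPa (compressive)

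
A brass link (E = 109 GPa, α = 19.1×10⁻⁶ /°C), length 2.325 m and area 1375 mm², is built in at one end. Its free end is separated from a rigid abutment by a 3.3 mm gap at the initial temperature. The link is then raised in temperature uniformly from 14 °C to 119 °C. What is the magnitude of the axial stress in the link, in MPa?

Free thermal elongation = αΔT L = 19.1×10⁻⁶ × 105 × 2325 = 4.663 mm.
The gap closes (δ_free > 3.3 mm) and the wall then resists a further 4.663 − 3.3 = 1.363 mm of expansion.
Compatibility: PL/(AE) = 1.363 mm, so σ = P/A = E × (1.363/2325) = 63.89 MPa.

σ ≈ 63.9 MPa (compressive)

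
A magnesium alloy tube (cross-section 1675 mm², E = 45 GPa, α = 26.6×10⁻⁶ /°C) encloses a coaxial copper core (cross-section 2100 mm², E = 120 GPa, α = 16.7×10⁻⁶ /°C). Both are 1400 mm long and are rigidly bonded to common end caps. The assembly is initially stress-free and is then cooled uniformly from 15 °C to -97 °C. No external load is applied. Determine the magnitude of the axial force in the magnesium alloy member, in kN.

The magnesium alloy has the larger α, so on cooling it would change length more than the copper if both were free. The rigid plates force a common final length, so the magnesium alloy is put into tension and the copper into compression, with equal and opposite forces P (no external load).
Equating the net (thermal + elastic) strains gives |α₁ − α₂|·ΔT = P·[1/(A₁E₁) + 1/(A₂E₂)].
|α₁ − α₂|·ΔT = 9.9×10⁻⁶ × 112 = 0.001109.
1/(A₁E₁) + 1/(A₂E₂) = 1/(1675×45×10³) + 1/(2100×120×10³) = 1.724×10⁻⁸ N⁻¹.
P = 0.001109 / 1.724×10⁻⁸ = 64330 N = 64.33 kN.

P ≈ 64.3 kN (tensile in the magnesium alloy)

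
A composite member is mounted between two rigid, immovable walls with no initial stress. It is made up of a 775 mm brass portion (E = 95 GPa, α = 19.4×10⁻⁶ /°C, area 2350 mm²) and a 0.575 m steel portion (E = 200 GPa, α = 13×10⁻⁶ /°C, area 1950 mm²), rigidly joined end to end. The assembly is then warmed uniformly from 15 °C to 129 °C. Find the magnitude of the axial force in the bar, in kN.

P ≈ 519 kN (compressive)

With the walls removed the bar would change length by δ_free = Σ αᵢΔT Lᵢ = 19.4×10⁻⁶×114×775 + 13×10⁻⁶×114×575 = 2.566 mm.
Since the ends are fixed, an axial force P builds up, equal in every segment, with P · Σ Lᵢ/(AᵢEᵢ) = δ_free.
The series flexibility is Σ Lᵢ/(AᵢEᵢ) = 775/(2350×95×10³) + 575/(1950×200×10³) = 4.946×10⁻⁶ mm/N.
P = 2.566 / 4.946×10⁻⁶ = 518900 N = 518.9 kN, compressive.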